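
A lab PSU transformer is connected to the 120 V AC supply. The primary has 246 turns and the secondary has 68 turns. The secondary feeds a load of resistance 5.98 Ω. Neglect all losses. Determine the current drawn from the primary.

V_s = V_p × N_s/N_p = 120 × 68/246 = 33.171 V.
I_s = V_s/R = 33.171/5.98 = 5.5469 A.
For an ideal transformer I_p N_p = I_s N_s, so I_p = 5.5469 × 68/246 = 1.53 A.

I_p ≈ 1.53 A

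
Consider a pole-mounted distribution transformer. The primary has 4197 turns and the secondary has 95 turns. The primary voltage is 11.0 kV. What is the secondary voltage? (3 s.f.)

V_s ≈ 249 V

V_s/V_p = N_s/N_p, so V_s = 11000 × 95/4197 = 249 V.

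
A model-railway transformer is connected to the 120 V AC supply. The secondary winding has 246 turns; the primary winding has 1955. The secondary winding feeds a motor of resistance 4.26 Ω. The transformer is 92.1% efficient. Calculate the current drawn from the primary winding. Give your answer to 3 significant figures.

V_s = 120 × 246/1955 = 15.100 V.
I_s = V_s/R = 15.100/4.26 = 3.5445 A.
P_out = V_s I_s = 15.100 × 3.5445 = 53.522 W.
P_in = P_out/η = 53.522/0.921 = 58.113 W.
I_p = P_in/V_p = 58.113/120 = 0.484 A.

I_p ≈ 0.484 A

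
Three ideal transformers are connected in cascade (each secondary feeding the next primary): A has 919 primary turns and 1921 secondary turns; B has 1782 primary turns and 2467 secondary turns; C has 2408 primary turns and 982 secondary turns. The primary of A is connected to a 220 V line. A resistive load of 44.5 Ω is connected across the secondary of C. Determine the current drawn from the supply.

Secondary of A: V = 220.00 × 1921/919 = 459.87 V.
Secondary of B: V = 459.87 × 2467/1782 = 636.64 V.
Secondary of C: V = 636.64 × 982/2408 = 259.63 V.
I_load = 259.63/44.5 = 5.8343 A, so P_out = 259.63 × 5.8343 = 1514.8 W.
All ideal ⇒ P_in = P_out, so I_supply = 1514.8/220 = 6.89 A.

I_supply ≈ 6.89 A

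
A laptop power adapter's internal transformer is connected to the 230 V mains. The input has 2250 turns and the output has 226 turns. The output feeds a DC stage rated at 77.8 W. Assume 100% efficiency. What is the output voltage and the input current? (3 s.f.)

V_out = V_in × N_out/N_in = 230 × 226/2250 = 23.102 V.
I_out = P/V_out = 77.8/23.102 = 3.3676 A.
I_in = I_out × N_out/N_in = 3.3676 × 226/2250 = 0.338 A.

V_out ≈ 23.1 V, I_in ≈ 0.338 A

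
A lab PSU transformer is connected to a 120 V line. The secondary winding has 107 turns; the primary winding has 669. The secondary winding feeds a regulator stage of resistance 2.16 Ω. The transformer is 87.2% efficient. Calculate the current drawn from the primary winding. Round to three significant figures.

I_p ≈ 1.63 A

V_s = 120 × 107/669 = 19.193 V.
I_s = V_s/R = 19.193/2.16 = 8.8856 A.
P_out = V_s I_s = 19.193 × 8.8856 = 170.54 W.
P_in = P_out/η = 170.54/0.872 = 195.57 W.
I_p = P_in/V_p = 195.57/120 = 1.63 A.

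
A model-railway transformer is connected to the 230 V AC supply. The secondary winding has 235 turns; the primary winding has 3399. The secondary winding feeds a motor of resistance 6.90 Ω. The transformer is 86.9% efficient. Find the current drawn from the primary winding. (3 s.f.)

I_p ≈ 0.183 A

V_s = 230 × 235/3399 = 15.902 V.
I_s = V_s/R = 15.902/6.90 = 2.3046 A.
P_out = V_s I_s = 15.902 × 2.3046 = 36.647 W.
P_in = P_out/η = 36.647/0.869 = 42.172 W.
I_p = P_in/V_p = 42.172/230 = 0.183 A.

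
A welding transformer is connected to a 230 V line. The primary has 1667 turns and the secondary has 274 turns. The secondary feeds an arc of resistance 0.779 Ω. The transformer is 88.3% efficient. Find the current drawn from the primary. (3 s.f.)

I_p ≈ 9.03 A

V_s = 230 × 274/1667 = 37.804 V.
I_s = V_s/R = 37.804/0.779 = 48.529 A.
P_out = V_s I_s = 37.804 × 48.529 = 1834.6 W.
P_in = P_out/η = 1834.6/0.883 = 2077.7 W.
I_p = P_in/V_p = 2077.7/230 = 9.03 A.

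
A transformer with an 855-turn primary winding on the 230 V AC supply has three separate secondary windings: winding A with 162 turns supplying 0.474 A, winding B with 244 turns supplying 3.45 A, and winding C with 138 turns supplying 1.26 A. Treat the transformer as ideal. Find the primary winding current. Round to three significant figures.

V_A = 230 × 162/855 = 43.579 V; V_B = 230 × 244/855 = 65.637 V; V_C = 230 × 138/855 = 37.123 V.
P_out = V_A I_A + V_B I_B + V_C I_C = 43.579×0.474 + 65.637×3.45 + 37.123×1.26 = 20.656 + 226.45 + 46.775 = 293.88 W.
Ideal ⇒ P_in = P_out, so I_p = P_out/V_p = 293.88/230 = 1.28 A.

I_p ≈ 1.28 A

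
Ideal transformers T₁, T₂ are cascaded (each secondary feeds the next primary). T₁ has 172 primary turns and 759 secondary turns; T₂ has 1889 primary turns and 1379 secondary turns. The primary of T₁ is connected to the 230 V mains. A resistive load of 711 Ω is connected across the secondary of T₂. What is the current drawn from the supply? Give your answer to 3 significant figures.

After T₁: V = 230.00 × 759/172 = 1014.9 V.
After T₂: V = 1014.9 × 1379/1889 = 740.92 V.
I_load = 740.92/711 = 1.0421 A, so P_out = 740.92 × 1.0421 = 772.11 W.
All ideal ⇒ P_in = P_out, so I_supply = 772.11/230 = 3.36 A.

I_supply ≈ 3.36 A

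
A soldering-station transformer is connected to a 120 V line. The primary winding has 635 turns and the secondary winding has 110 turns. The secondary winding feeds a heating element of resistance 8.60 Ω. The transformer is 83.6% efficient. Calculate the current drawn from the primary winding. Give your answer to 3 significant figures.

V_s = 120 × 110/635 = 20.787 V.
I_s = V_s/R = 20.787/8.60 = 2.4171 A.
P_out = V_s I_s = 20.787 × 2.4171 = 50.246 W.
P_in = P_out/η = 50.246/0.836 = 60.103 W.
I_p = P_in/V_p = 60.103/120 = 0.501 A.

I_p ≈ 0.501 A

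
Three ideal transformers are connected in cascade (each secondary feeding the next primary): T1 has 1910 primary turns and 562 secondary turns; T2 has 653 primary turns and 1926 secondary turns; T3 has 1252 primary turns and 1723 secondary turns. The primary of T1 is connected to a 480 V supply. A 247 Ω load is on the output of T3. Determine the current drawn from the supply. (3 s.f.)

After T1: V = 480.00 × 562/1910 = 141.24 V.
After T2: V = 141.24 × 1926/653 = 416.57 V.
After T3: V = 416.57 × 1723/1252 = 573.28 V.
I_load = 573.28/247 = 2.3210 A, so P_out = 573.28 × 2.3210 = 1330.6 W.
All ideal ⇒ P_in = P_out, so I_supply = 1330.6/480 = 2.77 A.

I_supply ≈ 2.77 A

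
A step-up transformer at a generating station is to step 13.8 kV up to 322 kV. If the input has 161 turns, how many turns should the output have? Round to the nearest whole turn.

N_out = 3757 turns

N_out/N_in = V_out/V_in, so N_out = 161 × 322000/13800 = 3756.7 ≈ 3757 turns.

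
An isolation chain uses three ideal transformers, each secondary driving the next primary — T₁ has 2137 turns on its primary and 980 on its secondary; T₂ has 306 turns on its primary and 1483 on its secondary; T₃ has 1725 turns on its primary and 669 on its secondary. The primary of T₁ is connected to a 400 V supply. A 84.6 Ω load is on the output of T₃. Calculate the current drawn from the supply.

I_supply ≈ 3.51 A

Secondary of T₁: V = 400.00 × 980/2137 = 183.43 V.
Secondary of T₂: V = 183.43 × 1483/306 = 889.00 V.
Secondary of T₃: V = 889.00 × 669/1725 = 344.78 V.
I_load = 344.78/84.6 = 4.0754 A, so P_out = 344.78 × 4.0754 = 1405.1 W.
All ideal ⇒ P_in = P_out, so I_supply = 1405.1/400 = 3.51 A.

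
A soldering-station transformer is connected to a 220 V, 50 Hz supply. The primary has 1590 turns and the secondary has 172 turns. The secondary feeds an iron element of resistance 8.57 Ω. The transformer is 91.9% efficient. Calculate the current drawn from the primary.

I_p ≈ 0.327 A

V_s = 220 × 172/1590 = 23.799 V.
I_s = V_s/R = 23.799/8.57 = 2.7770 A.
P_out = V_s I_s = 23.799 × 2.7770 = 66.089 W.
P_in = P_out/η = 66.089/0.919 = 71.914 W.
I_p = P_in/V_p = 71.914/220 = 0.327 A.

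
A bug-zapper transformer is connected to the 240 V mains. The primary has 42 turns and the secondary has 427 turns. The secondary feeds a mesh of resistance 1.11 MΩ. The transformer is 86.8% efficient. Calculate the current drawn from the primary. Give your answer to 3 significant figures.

I_p ≈ 0.0257 A

V_s = 240 × 427/42 = 2440.0 V.
I_s = V_s/R = 2440.0/(1.11×10^6) = 0.0021982 A.
P_out = V_s I_s = 2440.0 × 0.0021982 = 5.3636 W.
P_in = P_out/η = 5.3636/0.868 = 6.1793 W.
I_p = P_in/V_p = 6.1793/240 = 0.0257 A.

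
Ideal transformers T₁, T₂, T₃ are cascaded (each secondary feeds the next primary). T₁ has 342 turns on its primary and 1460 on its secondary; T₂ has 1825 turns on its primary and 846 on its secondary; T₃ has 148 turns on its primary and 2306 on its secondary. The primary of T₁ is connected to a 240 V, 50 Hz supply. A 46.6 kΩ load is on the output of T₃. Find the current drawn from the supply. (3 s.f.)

Secondary of T₁: V = 240.00 × 1460/342 = 1024.6 V.
Secondary of T₂: V = 1024.6 × 846/1825 = 474.95 V.
Secondary of T₃: V = 474.95 × 2306/148 = 7400.2 V.
I_load = 7400.2/46600 = 0.15880 A, so P_out = 7400.2 × 0.15880 = 1175.2 W.
All ideal ⇒ P_in = P_out, so I_supply = 1175.2/240 = 4.90 A.

I_supply ≈ 4.90 A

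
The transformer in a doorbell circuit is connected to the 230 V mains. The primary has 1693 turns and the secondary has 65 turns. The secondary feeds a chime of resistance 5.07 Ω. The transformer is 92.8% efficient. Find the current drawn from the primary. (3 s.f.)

I_p ≈ 0.0721 A

V_s = 230 × 65/1693 = 8.8305 V.
I_s = V_s/R = 8.8305/5.07 = 1.7417 A.
P_out = V_s I_s = 8.8305 × 1.7417 = 15.380 W.
P_in = P_out/η = 15.380/0.928 = 16.573 W.
I_p = P_in/V_p = 16.573/230 = 0.0721 A.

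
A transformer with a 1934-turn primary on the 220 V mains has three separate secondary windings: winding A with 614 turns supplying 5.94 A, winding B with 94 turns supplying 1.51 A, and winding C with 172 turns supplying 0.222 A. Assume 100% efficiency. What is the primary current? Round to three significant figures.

I_p ≈ 1.98 A

V_A = 220 × 614/1934 = 69.845 V; V_B = 220 × 94/1934 = 10.693 V; V_C = 220 × 172/1934 = 19.566 V.
P_out = V_A I_A + V_B I_B + V_C I_C = 69.845×5.94 + 10.693×1.51 + 19.566×0.222 = 414.88 + 16.146 + 4.3436 = 435.37 W.
Ideal ⇒ P_in = P_out, so I_p = P_out/V_p = 435.37/220 = 1.98 A.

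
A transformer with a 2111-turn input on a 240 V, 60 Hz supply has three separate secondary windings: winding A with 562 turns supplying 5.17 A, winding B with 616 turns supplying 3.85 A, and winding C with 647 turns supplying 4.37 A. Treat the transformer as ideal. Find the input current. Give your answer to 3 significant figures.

V_A = 240 × 562/2111 = 63.894 V; V_B = 240 × 616/2111 = 70.033 V; V_C = 240 × 647/2111 = 73.558 V.
P_out = V_A I_A + V_B I_B + V_C I_C = 63.894×5.17 + 70.033×3.85 + 73.558×4.37 = 330.33 + 269.63 + 321.45 = 921.41 W.
Ideal ⇒ P_in = P_out, so I_in = P_out/V_in = 921.41/240 = 3.84 A.

I_in ≈ 3.84 A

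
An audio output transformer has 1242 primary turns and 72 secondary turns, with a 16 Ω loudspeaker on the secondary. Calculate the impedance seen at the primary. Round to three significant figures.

Z_p = (N_p/N_s)² × Z_s = (1242/72)² × 16 = 4760 Ω.

Z_p ≈ 4760 Ω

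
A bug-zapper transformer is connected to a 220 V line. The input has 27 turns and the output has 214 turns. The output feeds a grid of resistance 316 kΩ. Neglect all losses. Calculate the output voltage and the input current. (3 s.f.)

V_out = V_in × N_out/N_in = 220 × 214/27 = 1743.7 V.
I_out = V_out/R = 1743.7/316000 = 0.0055180 A.
I_in = I_out × N_out/N_in = 0.0055180 × 214/27 = 0.0437 A.

V_out ≈ 1740 V, I_in ≈ 0.0437 A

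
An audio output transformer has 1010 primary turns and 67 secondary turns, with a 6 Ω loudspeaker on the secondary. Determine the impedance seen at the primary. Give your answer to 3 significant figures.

Z_p = (N_p/N_s)² × Z_s = (1010/67)² × 6 = 1360 Ω.

Z_p ≈ 1360 Ω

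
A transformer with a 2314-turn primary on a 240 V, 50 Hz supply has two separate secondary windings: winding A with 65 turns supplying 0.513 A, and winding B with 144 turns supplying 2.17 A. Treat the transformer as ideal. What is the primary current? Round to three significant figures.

I_p ≈ 0.149 A

V_A = 240 × 65/2314 = 6.7416 V; V_B = 240 × 144/2314 = 14.935 V.
P_out = V_A I_A + V_B I_B = 6.7416×0.513 + 14.935×2.17 = 3.4584 + 32.409 = 35.868 W.
Ideal ⇒ P_in = P_out, so I_p = P_out/V_p = 35.868/240 = 0.149 A.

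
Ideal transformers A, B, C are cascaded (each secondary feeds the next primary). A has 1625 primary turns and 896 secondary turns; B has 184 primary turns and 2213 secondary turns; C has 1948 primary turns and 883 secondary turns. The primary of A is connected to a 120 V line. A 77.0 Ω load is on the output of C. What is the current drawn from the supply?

I_supply ≈ 14.1 A

Secondary of A: V = 120.00 × 896/1625 = 66.166 V.
Secondary of B: V = 66.166 × 2213/184 = 795.79 V.
Secondary of C: V = 795.79 × 883/1948 = 360.72 V.
I_load = 360.72/77.0 = 4.6847 A, so P_out = 360.72 × 4.6847 = 1689.9 W.
All ideal ⇒ P_in = P_out, so I_supply = 1689.9/120 = 14.1 A.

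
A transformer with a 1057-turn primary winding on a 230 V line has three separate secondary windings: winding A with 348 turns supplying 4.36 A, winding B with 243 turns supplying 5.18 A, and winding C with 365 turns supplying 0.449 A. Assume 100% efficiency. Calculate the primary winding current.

I_p ≈ 2.78 A

V_A = 230 × 348/1057 = 75.724 V; V_B = 230 × 243/1057 = 52.876 V; V_C = 230 × 365/1057 = 79.423 V.
P_out = V_A I_A + V_B I_B + V_C I_C = 75.724×4.36 + 52.876×5.18 + 79.423×0.449 = 330.16 + 273.90 + 35.661 = 639.71 W.
Ideal ⇒ P_in = P_out, so I_p = P_out/V_p = 639.71/230 = 2.78 A.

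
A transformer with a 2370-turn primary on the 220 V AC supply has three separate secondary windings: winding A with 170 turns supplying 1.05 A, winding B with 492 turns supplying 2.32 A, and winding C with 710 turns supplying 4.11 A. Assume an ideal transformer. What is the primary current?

I_p ≈ 1.79 A

V_A = 220 × 170/2370 = 15.781 V; V_B = 220 × 492/2370 = 45.671 V; V_C = 220 × 710/2370 = 65.907 V.
P_out = V_A I_A + V_B I_B + V_C I_C = 15.781×1.05 + 45.671×2.32 + 65.907×4.11 = 16.570 + 105.96 + 270.88 = 393.40 W.
Ideal ⇒ P_in = P_out, so I_p = P_out/V_p = 393.40/220 = 1.79 A.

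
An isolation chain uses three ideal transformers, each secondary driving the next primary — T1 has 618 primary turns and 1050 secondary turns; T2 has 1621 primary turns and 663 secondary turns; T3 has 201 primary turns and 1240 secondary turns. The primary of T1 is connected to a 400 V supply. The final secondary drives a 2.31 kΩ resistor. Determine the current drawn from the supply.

I_supply ≈ 3.18 A

After T1: V = 400.00 × 1050/618 = 679.61 V.
After T2: V = 679.61 × 663/1621 = 277.97 V.
After T3: V = 277.97 × 1240/201 = 1714.8 V.
I_load = 1714.8/2310 = 0.74234 A, so P_out = 1714.8 × 0.74234 = 1273.0 W.
All ideal ⇒ P_in = P_out, so I_supply = 1273.0/400 = 3.18 A.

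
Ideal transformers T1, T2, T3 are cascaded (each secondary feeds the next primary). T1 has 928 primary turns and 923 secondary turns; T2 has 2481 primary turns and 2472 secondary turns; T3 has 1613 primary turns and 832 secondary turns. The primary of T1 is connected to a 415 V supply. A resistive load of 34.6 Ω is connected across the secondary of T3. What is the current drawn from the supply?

I_supply ≈ 3.13 A

After T1: V = 415.00 × 923/928 = 412.76 V.
After T2: V = 412.76 × 2472/2481 = 411.27 V.
After T3: V = 411.27 × 832/1613 = 212.14 V.
I_load = 212.14/34.6 = 6.1311 A, so P_out = 212.14 × 6.1311 = 1300.6 W.
All ideal ⇒ P_in = P_out, so I_supply = 1300.6/415 = 3.13 A.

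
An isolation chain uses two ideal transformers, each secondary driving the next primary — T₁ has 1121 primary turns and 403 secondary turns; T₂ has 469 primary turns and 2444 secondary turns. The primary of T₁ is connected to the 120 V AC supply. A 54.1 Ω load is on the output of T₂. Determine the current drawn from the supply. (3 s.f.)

After T₁: V = 120.00 × 403/1121 = 43.140 V.
After T₂: V = 43.140 × 2444/469 = 224.81 V.
I_load = 224.81/54.1 = 4.1554 A, so P_out = 224.81 × 4.1554 = 934.16 W.
All ideal ⇒ P_in = P_out, so I_supply = 934.16/120 = 7.78 A.

I_supply ≈ 7.78 A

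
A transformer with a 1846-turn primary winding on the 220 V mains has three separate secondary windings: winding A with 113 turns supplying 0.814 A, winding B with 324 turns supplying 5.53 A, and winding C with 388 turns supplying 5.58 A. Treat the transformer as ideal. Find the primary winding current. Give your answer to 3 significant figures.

I_p ≈ 2.19 A

V_A = 220 × 113/1846 = 13.467 V; V_B = 220 × 324/1846 = 38.613 V; V_C = 220 × 388/1846 = 46.241 V.
P_out = V_A I_A + V_B I_B + V_C I_C = 13.467×0.814 + 38.613×5.53 + 46.241×5.58 = 10.962 + 213.53 + 258.02 = 482.52 W.
Ideal ⇒ P_in = P_out, so I_p = P_out/V_p = 482.52/220 = 2.19 A.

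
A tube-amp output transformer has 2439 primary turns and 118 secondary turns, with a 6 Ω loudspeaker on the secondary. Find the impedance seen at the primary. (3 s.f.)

Z_p = (N_p/N_s)² × Z_s = (2439/118)² × 6 = 2560 Ω.

Z_p ≈ 2560 Ω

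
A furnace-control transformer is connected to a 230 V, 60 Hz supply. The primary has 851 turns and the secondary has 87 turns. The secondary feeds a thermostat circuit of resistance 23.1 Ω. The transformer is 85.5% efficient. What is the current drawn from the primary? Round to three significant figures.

I_p ≈ 0.122 A

V_s = 230 × 87/851 = 23.514 V.
I_s = V_s/R = 23.514/23.1 = 1.0179 A.
P_out = V_s I_s = 23.514 × 1.0179 = 23.934 W.
P_in = P_out/η = 23.934/0.855 = 27.993 W.
I_p = P_in/V_p = 27.993/230 = 0.122 A.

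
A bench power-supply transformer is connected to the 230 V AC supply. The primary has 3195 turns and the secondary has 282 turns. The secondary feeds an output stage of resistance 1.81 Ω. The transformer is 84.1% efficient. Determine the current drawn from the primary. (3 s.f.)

V_s = 230 × 282/3195 = 20.300 V.
I_s = V_s/R = 20.300/1.81 = 11.216 A.
P_out = V_s I_s = 20.300 × 11.216 = 227.68 W.
P_in = P_out/η = 227.68/0.841 = 270.73 W.
I_p = P_in/V_p = 270.73/230 = 1.18 A.

I_p ≈ 1.18 A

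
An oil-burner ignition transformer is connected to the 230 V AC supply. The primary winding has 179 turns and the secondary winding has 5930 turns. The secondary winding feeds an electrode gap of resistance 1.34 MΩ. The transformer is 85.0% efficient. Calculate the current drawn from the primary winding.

I_p ≈ 0.222 A

V_s = 230 × 5930/179 = 7619.6 V.
I_s = V_s/R = 7619.6/(1.34×10^6) = 0.0056862 A.
P_out = V_s I_s = 7619.6 × 0.0056862 = 43.327 W.
P_in = P_out/η = 43.327/0.850 = 50.972 W.
I_p = P_in/V_p = 50.972/230 = 0.222 A.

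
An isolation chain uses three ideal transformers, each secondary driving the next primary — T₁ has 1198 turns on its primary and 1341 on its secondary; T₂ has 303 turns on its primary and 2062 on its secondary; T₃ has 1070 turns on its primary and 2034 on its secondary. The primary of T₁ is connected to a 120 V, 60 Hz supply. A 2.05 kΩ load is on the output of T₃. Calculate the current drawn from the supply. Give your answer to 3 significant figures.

After T₁: V = 120.00 × 1341/1198 = 134.32 V.
After T₂: V = 134.32 × 2062/303 = 914.11 V.
After T₃: V = 914.11 × 2034/1070 = 1737.7 V.
I_load = 1737.7/2050 = 0.84764 A, so P_out = 1737.7 × 0.84764 = 1472.9 W.
All ideal ⇒ P_in = P_out, so I_supply = 1472.9/120 = 12.3 A.

I_supply ≈ 12.3 A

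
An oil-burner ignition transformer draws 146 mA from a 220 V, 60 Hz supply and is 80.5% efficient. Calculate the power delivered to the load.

P_out ≈ 25.9 W

P_in = V_p I_p = 220 × 0.146 = 32.120 W.
P_out = η P_in = 0.805 × 32.120 = 25.9 W.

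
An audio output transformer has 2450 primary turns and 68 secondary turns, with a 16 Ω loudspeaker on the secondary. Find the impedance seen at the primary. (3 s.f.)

Z_p = (N_p/N_s)² × Z_s = (2450/68)² × 16 = 20800 Ω.

Z_p ≈ 20800 Ω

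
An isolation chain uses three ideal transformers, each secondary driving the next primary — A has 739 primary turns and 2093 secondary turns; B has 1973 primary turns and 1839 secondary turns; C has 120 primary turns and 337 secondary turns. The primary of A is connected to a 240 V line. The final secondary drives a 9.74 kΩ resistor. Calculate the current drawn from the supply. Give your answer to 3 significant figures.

After A: V = 240.00 × 2093/739 = 679.73 V.
After B: V = 679.73 × 1839/1973 = 633.56 V.
After C: V = 633.56 × 337/120 = 1779.3 V.
I_load = 1779.3/9740 = 0.18268 A, so P_out = 1779.3 × 0.18268 = 325.03 W.
All ideal ⇒ P_in = P_out, so I_supply = 325.03/240 = 1.35 A.

I_supply ≈ 1.35 A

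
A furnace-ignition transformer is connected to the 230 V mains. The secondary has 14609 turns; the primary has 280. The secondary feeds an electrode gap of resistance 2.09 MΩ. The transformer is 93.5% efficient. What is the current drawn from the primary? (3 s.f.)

V_s = 230 × 14609/280 = 12000 V.
I_s = V_s/R = 12000/(2.09×10^6) = 0.0057417 A.
P_out = V_s I_s = 12000 × 0.0057417 = 68.902 W.
P_in = P_out/η = 68.902/0.935 = 73.692 W.
I_p = P_in/V_p = 73.692/230 = 0.320 A.

I_p ≈ 0.320 A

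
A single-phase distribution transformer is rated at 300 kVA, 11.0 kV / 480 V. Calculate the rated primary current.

I_p ≈ 27.3 A

I_p = S/V_p = 300000/11000 = 27.3 A.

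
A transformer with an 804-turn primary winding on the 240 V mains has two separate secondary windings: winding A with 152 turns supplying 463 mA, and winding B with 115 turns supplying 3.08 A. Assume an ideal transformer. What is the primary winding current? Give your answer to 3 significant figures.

I_p ≈ 0.528 A

V_A = 240 × 152/804 = 45.373 V; V_B = 240 × 115/804 = 34.328 V.
P_out = V_A I_A + V_B I_B = 45.373×0.463 + 34.328×3.08 = 21.008 + 105.73 = 126.74 W.
Ideal ⇒ P_in = P_out, so I_p = P_out/V_p = 126.74/240 = 0.528 A.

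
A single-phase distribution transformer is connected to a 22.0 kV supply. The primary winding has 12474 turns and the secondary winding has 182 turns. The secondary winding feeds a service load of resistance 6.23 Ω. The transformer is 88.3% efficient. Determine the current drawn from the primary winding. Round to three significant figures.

V_s = 22000 × 182/12474 = 320.99 V.
I_s = V_s/R = 320.99/6.23 = 51.523 A.
P_out = V_s I_s = 320.99 × 51.523 = 16538 W.
P_in = P_out/η = 16538/0.883 = 18730 W.
I_p = P_in/V_p = 18730/22000 = 0.851 A.

I_p ≈ 0.851 A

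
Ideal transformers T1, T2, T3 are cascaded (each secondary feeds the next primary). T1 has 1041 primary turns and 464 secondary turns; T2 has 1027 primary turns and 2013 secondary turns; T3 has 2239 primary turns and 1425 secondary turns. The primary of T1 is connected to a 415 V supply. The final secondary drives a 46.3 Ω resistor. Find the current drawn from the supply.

Secondary of T1: V = 415.00 × 464/1041 = 184.98 V.
Secondary of T2: V = 184.98 × 2013/1027 = 362.57 V.
Secondary of T3: V = 362.57 × 1425/2239 = 230.75 V.
I_load = 230.75/46.3 = 4.9839 A, so P_out = 230.75 × 4.9839 = 1150.1 W.
All ideal ⇒ P_in = P_out, so I_supply = 1150.1/415 = 2.77 A.

I_supply ≈ 2.77 A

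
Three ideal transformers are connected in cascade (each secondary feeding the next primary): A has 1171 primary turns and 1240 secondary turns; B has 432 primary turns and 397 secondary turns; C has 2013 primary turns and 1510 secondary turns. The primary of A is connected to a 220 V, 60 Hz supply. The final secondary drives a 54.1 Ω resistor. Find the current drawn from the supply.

Secondary of A: V = 220.00 × 1240/1171 = 232.96 V.
Secondary of B: V = 232.96 × 397/432 = 214.09 V.
Secondary of C: V = 214.09 × 1510/2013 = 160.59 V.
I_load = 160.59/54.1 = 2.9685 A, so P_out = 160.59 × 2.9685 = 476.71 W.
All ideal ⇒ P_in = P_out, so I_supply = 476.71/220 = 2.17 A.

I_supply ≈ 2.17 A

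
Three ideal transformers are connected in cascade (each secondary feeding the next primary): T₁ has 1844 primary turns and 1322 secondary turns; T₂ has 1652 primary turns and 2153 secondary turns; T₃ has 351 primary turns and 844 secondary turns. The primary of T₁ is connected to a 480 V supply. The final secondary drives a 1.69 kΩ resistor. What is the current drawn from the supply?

After T₁: V = 480.00 × 1322/1844 = 344.12 V.
After T₂: V = 344.12 × 2153/1652 = 448.48 V.
After T₃: V = 448.48 × 844/351 = 1078.4 V.
I_load = 1078.4/1690 = 0.63811 A, so P_out = 1078.4 × 0.63811 = 688.14 W.
All ideal ⇒ P_in = P_out, so I_supply = 688.14/480 = 1.43 A.

I_supply ≈ 1.43 A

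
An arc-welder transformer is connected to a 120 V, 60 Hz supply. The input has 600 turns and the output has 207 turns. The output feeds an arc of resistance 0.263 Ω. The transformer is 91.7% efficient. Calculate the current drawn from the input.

I_in ≈ 59.2 A

V_out = 120 × 207/600 = 41.400 V.
I_out = V_out/R = 41.400/0.263 = 157.41 A.
P_out = V_out I_out = 41.400 × 157.41 = 6517.0 W.
P_in = P_out/η = 6517.0/0.917 = 7106.8 W.
I_in = P_in/V_in = 7106.8/120 = 59.2 A.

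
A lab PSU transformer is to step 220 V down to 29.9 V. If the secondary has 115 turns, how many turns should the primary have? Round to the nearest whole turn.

N_p/N_s = V_p/V_s, so N_p = 115 × 220/29.9 = 846.2 ≈ 846 turns.

N_p = 846 turns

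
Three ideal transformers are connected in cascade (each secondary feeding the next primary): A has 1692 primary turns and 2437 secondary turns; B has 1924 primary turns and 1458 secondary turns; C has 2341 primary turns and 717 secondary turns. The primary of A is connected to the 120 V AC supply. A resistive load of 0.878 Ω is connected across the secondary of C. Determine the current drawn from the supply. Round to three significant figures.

I_supply ≈ 15.3 A

After A: V = 120.00 × 2437/1692 = 172.84 V.
After B: V = 172.84 × 1458/1924 = 130.98 V.
After C: V = 130.98 × 717/2341 = 40.115 V.
I_load = 40.115/0.878 = 45.689 A, so P_out = 40.115 × 45.689 = 1832.8 W.
All ideal ⇒ P_in = P_out, so I_supply = 1832.8/120 = 15.3 A.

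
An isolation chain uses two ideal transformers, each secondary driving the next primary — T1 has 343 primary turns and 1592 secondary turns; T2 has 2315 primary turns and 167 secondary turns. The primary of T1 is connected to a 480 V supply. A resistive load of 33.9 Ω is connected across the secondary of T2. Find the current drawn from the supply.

After T1: V = 480.00 × 1592/343 = 2227.9 V.
After T2: V = 2227.9 × 167/2315 = 160.71 V.
I_load = 160.71/33.9 = 4.7408 A, so P_out = 160.71 × 4.7408 = 761.92 W.
All ideal ⇒ P_in = P_out, so I_supply = 761.92/480 = 1.59 A.

I_supply ≈ 1.59 A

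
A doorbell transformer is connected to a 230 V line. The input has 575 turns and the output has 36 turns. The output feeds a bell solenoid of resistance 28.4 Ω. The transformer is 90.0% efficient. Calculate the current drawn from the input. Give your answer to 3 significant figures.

V_out = 230 × 36/575 = 14.400 V.
I_out = V_out/R = 14.400/28.4 = 0.50704 A.
P_out = V_out I_out = 14.400 × 0.50704 = 7.3014 W.
P_in = P_out/η = 7.3014/0.900 = 8.1127 W.
I_in = P_in/V_in = 8.1127/230 = 0.0353 A.

I_in ≈ 0.0353 A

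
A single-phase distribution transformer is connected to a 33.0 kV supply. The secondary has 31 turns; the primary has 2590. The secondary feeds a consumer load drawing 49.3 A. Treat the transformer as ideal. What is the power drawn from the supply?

P ≈ 19500 W

I_p = I_s × N_s/N_p = 49.3 × 31/2590 = 0.59008 A.
P = V_p I_p = 33000 × 0.59008 = 19500 W.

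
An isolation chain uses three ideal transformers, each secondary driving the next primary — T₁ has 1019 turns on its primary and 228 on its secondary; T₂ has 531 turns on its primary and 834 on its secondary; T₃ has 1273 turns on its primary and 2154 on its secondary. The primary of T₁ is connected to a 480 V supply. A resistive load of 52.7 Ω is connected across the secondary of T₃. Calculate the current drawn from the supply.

I_supply ≈ 3.22 A

After T₁: V = 480.00 × 228/1019 = 107.40 V.
After T₂: V = 107.40 × 834/531 = 168.68 V.
After T₃: V = 168.68 × 2154/1273 = 285.42 V.
I_load = 285.42/52.7 = 5.4160 A, so P_out = 285.42 × 5.4160 = 1545.9 W.
All ideal ⇒ P_in = P_out, so I_supply = 1545.9/480 = 3.22 A.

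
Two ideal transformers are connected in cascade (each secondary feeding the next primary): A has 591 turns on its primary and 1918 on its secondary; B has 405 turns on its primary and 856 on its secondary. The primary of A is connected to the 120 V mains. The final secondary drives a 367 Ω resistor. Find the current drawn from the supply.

After A: V = 120.00 × 1918/591 = 389.44 V.
After B: V = 389.44 × 856/405 = 823.12 V.
I_load = 823.12/367 = 2.2428 A, so P_out = 823.12 × 2.2428 = 1846.1 W.
All ideal ⇒ P_in = P_out, so I_supply = 1846.1/120 = 15.4 A.

I_supply ≈ 15.4 A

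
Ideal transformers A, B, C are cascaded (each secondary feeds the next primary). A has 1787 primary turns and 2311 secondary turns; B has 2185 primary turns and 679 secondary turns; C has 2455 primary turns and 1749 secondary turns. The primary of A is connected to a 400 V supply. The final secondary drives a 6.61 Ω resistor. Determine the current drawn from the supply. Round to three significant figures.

Secondary of A: V = 400.00 × 2311/1787 = 517.29 V.
Secondary of B: V = 517.29 × 679/2185 = 160.75 V.
Secondary of C: V = 160.75 × 1749/2455 = 114.52 V.
I_load = 114.52/6.61 = 17.326 A, so P_out = 114.52 × 17.326 = 1984.2 W.
All ideal ⇒ P_in = P_out, so I_supply = 1984.2/400 = 4.96 A.

I_supply ≈ 4.96 A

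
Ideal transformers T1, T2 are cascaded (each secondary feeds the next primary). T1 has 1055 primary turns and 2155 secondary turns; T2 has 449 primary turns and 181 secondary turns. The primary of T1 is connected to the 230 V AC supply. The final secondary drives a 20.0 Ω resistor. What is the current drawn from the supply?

I_supply ≈ 7.80 A

Secondary of T1: V = 230.00 × 2155/1055 = 469.81 V.
Secondary of T2: V = 469.81 × 181/449 = 189.39 V.
I_load = 189.39/20.0 = 9.4695 A, so P_out = 189.39 × 9.4695 = 1793.4 W.
All ideal ⇒ P_in = P_out, so I_supply = 1793.4/230 = 7.80 A.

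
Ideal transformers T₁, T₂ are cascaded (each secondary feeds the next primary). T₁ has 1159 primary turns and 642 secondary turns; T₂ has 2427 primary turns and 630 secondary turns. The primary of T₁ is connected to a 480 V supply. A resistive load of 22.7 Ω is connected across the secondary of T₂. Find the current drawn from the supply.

Secondary of T₁: V = 480.00 × 642/1159 = 265.88 V.
Secondary of T₂: V = 265.88 × 630/2427 = 69.018 V.
I_load = 69.018/22.7 = 3.0404 A, so P_out = 69.018 × 3.0404 = 209.85 W.
All ideal ⇒ P_in = P_out, so I_supply = 209.85/480 = 0.437 A.

I_supply ≈ 0.437 A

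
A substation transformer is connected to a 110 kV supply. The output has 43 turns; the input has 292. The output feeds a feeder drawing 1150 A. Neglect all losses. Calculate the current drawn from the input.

I_in ≈ 169 A

For an ideal transformer I_in N_in = I_out N_out, so I_in = 1150 × 43/292 = 169 A.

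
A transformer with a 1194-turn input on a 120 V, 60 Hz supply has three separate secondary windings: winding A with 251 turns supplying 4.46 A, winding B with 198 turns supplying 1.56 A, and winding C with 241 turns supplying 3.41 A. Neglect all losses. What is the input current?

I_in ≈ 1.88 A

V_A = 120 × 251/1194 = 25.226 V; V_B = 120 × 198/1194 = 19.899 V; V_C = 120 × 241/1194 = 24.221 V.
P_out = V_A I_A + V_B I_B + V_C I_C = 25.226×4.46 + 19.899×1.56 + 24.221×3.41 = 112.51 + 31.043 + 82.594 = 226.15 W.
Ideal ⇒ P_in = P_out, so I_in = P_out/V_in = 226.15/120 = 1.88 A.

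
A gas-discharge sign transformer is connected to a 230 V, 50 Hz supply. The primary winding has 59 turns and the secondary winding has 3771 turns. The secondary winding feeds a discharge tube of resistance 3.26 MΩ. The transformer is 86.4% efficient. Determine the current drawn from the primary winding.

V_s = 230 × 3771/59 = 14701 V.
I_s = V_s/R = 14701/(3.26×10^6) = 0.0045094 A.
P_out = V_s I_s = 14701 × 0.0045094 = 66.290 W.
P_in = P_out/η = 66.290/0.864 = 76.724 W.
I_p = P_in/V_p = 76.724/230 = 0.334 A.

I_p ≈ 0.334 A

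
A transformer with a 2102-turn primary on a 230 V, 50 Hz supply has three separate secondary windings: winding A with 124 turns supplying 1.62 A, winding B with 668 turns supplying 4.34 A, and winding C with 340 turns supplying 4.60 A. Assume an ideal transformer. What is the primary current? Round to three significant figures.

V_A = 230 × 124/2102 = 13.568 V; V_B = 230 × 668/2102 = 73.092 V; V_C = 230 × 340/2102 = 37.203 V.
P_out = V_A I_A + V_B I_B + V_C I_C = 13.568×1.62 + 73.092×4.34 + 37.203×4.60 = 21.980 + 317.22 + 171.13 = 510.33 W.
Ideal ⇒ P_in = P_out, so I_p = P_out/V_p = 510.33/230 = 2.22 A.

I_p ≈ 2.22 A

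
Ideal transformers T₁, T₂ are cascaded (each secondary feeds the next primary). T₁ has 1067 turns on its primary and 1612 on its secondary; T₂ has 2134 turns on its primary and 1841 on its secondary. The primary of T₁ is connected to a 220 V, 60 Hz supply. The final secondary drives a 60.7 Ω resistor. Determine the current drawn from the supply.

Secondary of T₁: V = 220.00 × 1612/1067 = 332.37 V.
Secondary of T₂: V = 332.37 × 1841/2134 = 286.74 V.
I_load = 286.74/60.7 = 4.7238 A, so P_out = 286.74 × 4.7238 = 1354.5 W.
All ideal ⇒ P_in = P_out, so I_supply = 1354.5/220 = 6.16 A.

I_supply ≈ 6.16 A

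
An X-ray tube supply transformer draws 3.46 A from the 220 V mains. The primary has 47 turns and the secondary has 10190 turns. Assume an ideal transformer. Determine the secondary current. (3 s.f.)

I_s/I_p = N_p/N_s, so I_s = 3.46 × 47/10190 = 0.0160 A.

I_s ≈ 0.0160 A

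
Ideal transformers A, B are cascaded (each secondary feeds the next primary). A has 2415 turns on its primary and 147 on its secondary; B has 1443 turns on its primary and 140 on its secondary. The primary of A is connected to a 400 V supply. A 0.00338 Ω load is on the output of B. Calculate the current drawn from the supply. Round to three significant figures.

I_supply ≈ 4.13 A

Secondary of A: V = 400.00 × 147/2415 = 24.348 V.
Secondary of B: V = 24.348 × 140/1443 = 2.3622 V.
I_load = 2.3622/0.00338 = 698.88 A, so P_out = 2.3622 × 698.88 = 1650.9 W.
All ideal ⇒ P_in = P_out, so I_supply = 1650.9/400 = 4.13 A.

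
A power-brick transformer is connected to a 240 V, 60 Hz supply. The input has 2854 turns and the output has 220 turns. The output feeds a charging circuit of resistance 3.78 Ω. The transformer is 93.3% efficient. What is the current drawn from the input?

I_in ≈ 0.404 A

V_out = 240 × 220/2854 = 18.500 V.
I_out = V_out/R = 18.500/3.78 = 4.8943 A.
P_out = V_out I_out = 18.500 × 4.8943 = 90.546 W.
P_in = P_out/η = 90.546/0.933 = 97.048 W.
I_in = P_in/V_in = 97.048/240 = 0.404 A.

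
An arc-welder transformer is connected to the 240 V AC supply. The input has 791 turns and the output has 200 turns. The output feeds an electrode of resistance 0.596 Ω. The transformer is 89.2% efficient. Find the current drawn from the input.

I_in ≈ 28.9 A

V_out = 240 × 200/791 = 60.683 V.
I_out = V_out/R = 60.683/0.596 = 101.82 A.
P_out = V_out I_out = 60.683 × 101.82 = 6178.5 W.
P_in = P_out/η = 6178.5/0.892 = 6926.6 W.
I_in = P_in/V_in = 6926.6/240 = 28.9 A.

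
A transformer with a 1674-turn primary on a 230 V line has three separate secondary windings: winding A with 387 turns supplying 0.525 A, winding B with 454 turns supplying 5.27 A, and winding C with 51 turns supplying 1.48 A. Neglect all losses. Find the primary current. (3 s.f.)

I_p ≈ 1.60 A

V_A = 230 × 387/1674 = 53.172 V; V_B = 230 × 454/1674 = 62.378 V; V_C = 230 × 51/1674 = 7.0072 V.
P_out = V_A I_A + V_B I_B + V_C I_C = 53.172×0.525 + 62.378×5.27 + 7.0072×1.48 = 27.915 + 328.73 + 10.371 = 367.02 W.
Ideal ⇒ P_in = P_out, so I_p = P_out/V_p = 367.02/230 = 1.60 A.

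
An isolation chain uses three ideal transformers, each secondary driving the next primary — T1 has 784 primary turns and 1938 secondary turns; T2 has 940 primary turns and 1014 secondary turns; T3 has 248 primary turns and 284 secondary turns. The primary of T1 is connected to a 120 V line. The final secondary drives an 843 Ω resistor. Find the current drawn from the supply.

After T1: V = 120.00 × 1938/784 = 296.63 V.
After T2: V = 296.63 × 1014/940 = 319.98 V.
After T3: V = 319.98 × 284/248 = 366.43 V.
I_load = 366.43/843 = 0.43468 A, so P_out = 366.43 × 0.43468 = 159.28 W.
All ideal ⇒ P_in = P_out, so I_supply = 159.28/120 = 1.33 A.

I_supply ≈ 1.33 A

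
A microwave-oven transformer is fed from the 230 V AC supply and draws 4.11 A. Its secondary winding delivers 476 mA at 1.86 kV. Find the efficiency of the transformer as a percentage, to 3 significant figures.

η ≈ 93.7%

P_in = 230 × 4.11 = 945.300 W.
P_out = 1860 × 0.476 = 885.360 W.
η = P_out/P_in = 885.360/945.300 = 0.937.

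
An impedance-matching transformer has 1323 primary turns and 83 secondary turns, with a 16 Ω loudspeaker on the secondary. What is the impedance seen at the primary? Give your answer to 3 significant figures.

Z_p = (N_p/N_s)² × Z_s = (1323/83)² × 16 = 4070 Ω.

Z_p ≈ 4070 Ω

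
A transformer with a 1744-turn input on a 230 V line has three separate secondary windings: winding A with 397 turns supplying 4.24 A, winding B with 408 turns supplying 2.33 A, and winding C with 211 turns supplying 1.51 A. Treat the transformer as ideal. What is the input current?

V_A = 230 × 397/1744 = 52.357 V; V_B = 230 × 408/1744 = 53.807 V; V_C = 230 × 211/1744 = 27.827 V.
P_out = V_A I_A + V_B I_B + V_C I_C = 52.357×4.24 + 53.807×2.33 + 27.827×1.51 = 221.99 + 125.37 + 42.019 = 389.38 W.
Ideal ⇒ P_in = P_out, so I_in = P_out/V_in = 389.38/230 = 1.69 A.

I_in ≈ 1.69 A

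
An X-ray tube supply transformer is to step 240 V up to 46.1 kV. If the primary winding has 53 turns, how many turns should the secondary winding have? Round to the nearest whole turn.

N_s/N_p = V_s/V_p, so N_s = 53 × 46100/240 = 10180.4 ≈ 10180 turns.

N_s = 10180 turns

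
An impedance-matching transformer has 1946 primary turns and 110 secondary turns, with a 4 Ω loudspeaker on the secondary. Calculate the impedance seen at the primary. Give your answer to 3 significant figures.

Z_p ≈ 1250 Ω

Z_p = (N_p/N_s)² × Z_s = (1946/110)² × 4 = 1250 Ω.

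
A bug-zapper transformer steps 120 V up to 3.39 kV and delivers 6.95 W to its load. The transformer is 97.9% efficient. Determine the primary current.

I_p ≈ 0.0592 A

P_in = P_out/η = 6.95/0.979 = 7.0991 W.
I_p = P_in/V_p = 7.0991/120 = 0.0592 A.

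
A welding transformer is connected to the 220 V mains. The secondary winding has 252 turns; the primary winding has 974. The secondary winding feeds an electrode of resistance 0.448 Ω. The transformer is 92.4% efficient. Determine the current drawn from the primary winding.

V_s = 220 × 252/974 = 56.920 V.
I_s = V_s/R = 56.920/0.448 = 127.05 A.
P_out = V_s I_s = 56.920 × 127.05 = 7231.9 W.
P_in = P_out/η = 7231.9/0.924 = 7826.7 W.
I_p = P_in/V_p = 7826.7/220 = 35.6 A.

I_p ≈ 35.6 A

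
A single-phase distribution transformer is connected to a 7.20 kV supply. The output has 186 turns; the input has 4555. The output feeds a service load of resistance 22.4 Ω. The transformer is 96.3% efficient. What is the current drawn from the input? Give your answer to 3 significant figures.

I_in ≈ 0.557 A

V_out = 7200 × 186/4555 = 294.01 V.
I_out = V_out/R = 294.01/22.4 = 13.125 A.
P_out = V_out I_out = 294.01 × 13.125 = 3858.9 W.
P_in = P_out/η = 3858.9/0.963 = 4007.2 W.
I_in = P_in/V_in = 4007.2/7200 = 0.557 A.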